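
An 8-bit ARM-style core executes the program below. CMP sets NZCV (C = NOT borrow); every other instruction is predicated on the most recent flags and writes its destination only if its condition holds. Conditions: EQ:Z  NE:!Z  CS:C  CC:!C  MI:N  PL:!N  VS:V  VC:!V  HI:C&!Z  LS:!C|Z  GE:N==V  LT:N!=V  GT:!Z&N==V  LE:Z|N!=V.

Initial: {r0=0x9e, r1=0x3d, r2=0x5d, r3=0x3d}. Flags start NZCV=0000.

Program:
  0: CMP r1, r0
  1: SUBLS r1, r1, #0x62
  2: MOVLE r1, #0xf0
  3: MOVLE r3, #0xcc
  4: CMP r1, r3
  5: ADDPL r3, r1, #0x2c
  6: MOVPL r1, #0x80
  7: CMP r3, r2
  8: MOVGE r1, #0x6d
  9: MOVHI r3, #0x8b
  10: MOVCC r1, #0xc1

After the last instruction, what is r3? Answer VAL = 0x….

VAL = 0x3d

0: ✓ CMP  NZCV=1001
1: ✓ SUBLS  r1←0xdb
2: · MOVLE
3: · MOVLE
4: ✓ CMP  NZCV=1010
5: · ADDPL
6: · MOVPL
7: ✓ CMP  NZCV=1000
8: · MOVGE
9: · MOVHI
10: ✓ MOVCC  r1←0xc1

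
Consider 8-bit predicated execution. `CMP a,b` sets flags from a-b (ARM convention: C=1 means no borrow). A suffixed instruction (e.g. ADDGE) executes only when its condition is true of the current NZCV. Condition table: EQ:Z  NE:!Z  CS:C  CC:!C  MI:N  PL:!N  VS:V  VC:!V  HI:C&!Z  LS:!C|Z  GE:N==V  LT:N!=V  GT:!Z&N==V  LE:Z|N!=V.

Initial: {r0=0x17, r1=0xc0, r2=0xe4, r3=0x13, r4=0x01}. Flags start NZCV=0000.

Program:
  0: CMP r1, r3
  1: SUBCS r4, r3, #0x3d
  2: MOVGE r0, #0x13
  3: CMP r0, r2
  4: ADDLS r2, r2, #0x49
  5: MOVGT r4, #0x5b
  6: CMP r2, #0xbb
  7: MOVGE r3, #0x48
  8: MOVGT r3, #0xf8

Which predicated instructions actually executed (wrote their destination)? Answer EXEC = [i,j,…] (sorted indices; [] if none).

[0] flags=1010 → (cmp)
[1] flags=1010 CS?T → r4=0xd6
[2] flags=1010 GE?F → skip
[3] flags=0000 → (cmp)
[4] flags=0000 LS?T → r2=0x2d
[5] flags=0000 GT?T → r4=0x5b
[6] flags=0000 → (cmp)
[7] flags=0000 GE?T → r3=0x48
[8] flags=0000 GT?T → r3=0xf8

EXEC = [1,4,5,7,8]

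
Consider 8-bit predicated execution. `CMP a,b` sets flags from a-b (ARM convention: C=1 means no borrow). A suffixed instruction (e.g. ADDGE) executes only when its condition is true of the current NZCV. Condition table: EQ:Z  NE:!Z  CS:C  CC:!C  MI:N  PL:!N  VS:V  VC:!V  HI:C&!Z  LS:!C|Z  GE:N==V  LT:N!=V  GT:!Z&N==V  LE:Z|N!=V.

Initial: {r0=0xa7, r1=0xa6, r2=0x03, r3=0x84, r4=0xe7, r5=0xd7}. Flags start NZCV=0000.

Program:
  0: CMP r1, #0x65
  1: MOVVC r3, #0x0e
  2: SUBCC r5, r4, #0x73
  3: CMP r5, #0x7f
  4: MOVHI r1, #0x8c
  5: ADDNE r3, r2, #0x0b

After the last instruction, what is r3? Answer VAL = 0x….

[0] flags=0011 → (cmp)
[1] flags=0011 VC?F → skip
[2] flags=0011 CC?F → skip
[3] flags=0011 → (cmp)
[4] flags=0011 HI?T → r1=0x8c
[5] flags=0011 NE?T → r3=0x0e

VAL = 0x0e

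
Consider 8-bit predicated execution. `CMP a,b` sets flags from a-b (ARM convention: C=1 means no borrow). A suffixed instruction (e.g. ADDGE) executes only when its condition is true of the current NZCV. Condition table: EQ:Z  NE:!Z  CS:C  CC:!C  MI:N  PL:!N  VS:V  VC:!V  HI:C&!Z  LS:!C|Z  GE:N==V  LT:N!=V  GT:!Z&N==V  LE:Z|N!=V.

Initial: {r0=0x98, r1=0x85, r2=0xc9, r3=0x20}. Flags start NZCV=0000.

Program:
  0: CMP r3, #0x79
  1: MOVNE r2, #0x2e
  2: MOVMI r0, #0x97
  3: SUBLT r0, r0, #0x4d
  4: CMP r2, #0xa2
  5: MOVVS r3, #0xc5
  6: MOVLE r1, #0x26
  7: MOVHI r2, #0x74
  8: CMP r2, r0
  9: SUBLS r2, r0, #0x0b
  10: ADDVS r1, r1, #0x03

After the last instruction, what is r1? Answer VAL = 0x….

VAL = 0x85

0: ✓ CMP  NZCV=1000
1: ✓ MOVNE  r2←0x2e
2: ✓ MOVMI  r0←0x97
3: ✓ SUBLT  r0←0x4a
4: ✓ CMP  NZCV=1001
5: ✓ MOVVS  r3←0xc5
6: · MOVLE
7: · MOVHI
8: ✓ CMP  NZCV=1000
9: ✓ SUBLS  r2←0x3f
10: · ADDVS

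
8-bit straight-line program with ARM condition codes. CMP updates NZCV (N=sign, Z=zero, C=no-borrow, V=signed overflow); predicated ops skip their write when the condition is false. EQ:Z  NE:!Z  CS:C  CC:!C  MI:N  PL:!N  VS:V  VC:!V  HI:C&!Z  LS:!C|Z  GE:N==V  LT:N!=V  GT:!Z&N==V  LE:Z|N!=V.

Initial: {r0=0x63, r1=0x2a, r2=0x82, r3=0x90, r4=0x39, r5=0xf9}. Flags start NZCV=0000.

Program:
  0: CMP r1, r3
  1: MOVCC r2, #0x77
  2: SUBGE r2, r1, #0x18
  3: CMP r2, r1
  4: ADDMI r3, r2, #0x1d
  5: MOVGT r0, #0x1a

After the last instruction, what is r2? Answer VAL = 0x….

0: ✓ CMP  NZCV=1001
1: ✓ MOVCC  r2←0x77
2: ✓ SUBGE  r2←0x12
3: ✓ CMP  NZCV=1000
4: ✓ ADDMI  r3←0x2f
5: · MOVGT

VAL = 0x12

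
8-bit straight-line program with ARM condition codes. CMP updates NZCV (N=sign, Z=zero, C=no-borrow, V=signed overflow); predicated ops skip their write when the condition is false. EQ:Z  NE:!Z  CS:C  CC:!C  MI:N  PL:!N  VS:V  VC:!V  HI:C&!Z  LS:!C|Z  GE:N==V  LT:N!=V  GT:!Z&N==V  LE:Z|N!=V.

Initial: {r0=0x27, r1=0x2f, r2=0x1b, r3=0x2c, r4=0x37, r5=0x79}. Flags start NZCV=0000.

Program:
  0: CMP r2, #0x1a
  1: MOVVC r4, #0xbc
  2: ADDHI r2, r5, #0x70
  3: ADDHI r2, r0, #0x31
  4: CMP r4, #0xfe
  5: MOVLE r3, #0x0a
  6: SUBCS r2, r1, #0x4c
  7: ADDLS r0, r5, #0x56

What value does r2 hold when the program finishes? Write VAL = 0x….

VAL = 0x58

0: ✓ CMP  NZCV=0010
1: ✓ MOVVC  r4←0xbc
2: ✓ ADDHI  r2←0xe9
3: ✓ ADDHI  r2←0x58
4: ✓ CMP  NZCV=1000
5: ✓ MOVLE  r3←0x0a
6: · SUBCS
7: ✓ ADDLS  r0←0xcf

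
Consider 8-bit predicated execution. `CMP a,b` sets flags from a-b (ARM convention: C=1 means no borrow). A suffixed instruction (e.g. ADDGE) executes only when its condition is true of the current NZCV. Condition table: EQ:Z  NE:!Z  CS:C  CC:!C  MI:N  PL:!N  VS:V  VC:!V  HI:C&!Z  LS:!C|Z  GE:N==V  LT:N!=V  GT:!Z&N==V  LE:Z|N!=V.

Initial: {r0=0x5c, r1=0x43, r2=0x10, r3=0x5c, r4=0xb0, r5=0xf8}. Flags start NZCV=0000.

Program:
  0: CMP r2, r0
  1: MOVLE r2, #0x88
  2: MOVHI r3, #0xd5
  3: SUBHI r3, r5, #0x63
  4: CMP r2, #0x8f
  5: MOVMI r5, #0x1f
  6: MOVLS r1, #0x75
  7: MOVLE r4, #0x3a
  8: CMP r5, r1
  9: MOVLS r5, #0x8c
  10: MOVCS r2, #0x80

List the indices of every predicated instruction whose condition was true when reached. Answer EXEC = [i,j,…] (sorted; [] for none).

0: ✓ CMP  NZCV=1000
1: ✓ MOVLE  r2←0x88
2: · MOVHI
3: · SUBHI
4: ✓ CMP  NZCV=1000
5: ✓ MOVMI  r5←0x1f
6: ✓ MOVLS  r1←0x75
7: ✓ MOVLE  r4←0x3a
8: ✓ CMP  NZCV=1000
9: ✓ MOVLS  r5←0x8c
10: · MOVCS

EXEC = [1,5,6,7,9]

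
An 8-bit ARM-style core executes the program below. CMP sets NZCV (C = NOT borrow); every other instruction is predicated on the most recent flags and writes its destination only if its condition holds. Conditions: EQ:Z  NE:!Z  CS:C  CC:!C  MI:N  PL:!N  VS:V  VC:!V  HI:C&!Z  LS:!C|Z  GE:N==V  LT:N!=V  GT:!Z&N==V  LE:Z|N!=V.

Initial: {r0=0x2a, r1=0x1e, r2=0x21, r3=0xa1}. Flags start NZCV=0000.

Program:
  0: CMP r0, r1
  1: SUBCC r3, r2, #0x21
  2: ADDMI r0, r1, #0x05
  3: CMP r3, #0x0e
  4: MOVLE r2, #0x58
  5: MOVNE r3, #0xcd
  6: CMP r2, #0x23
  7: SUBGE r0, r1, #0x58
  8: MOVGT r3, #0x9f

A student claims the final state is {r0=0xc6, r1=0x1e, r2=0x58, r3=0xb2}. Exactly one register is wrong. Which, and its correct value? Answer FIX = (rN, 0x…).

[0] flags=0010 → (cmp)
[1] flags=0010 CC?F → skip
[2] flags=0010 MI?F → skip
[3] flags=1010 → (cmp)
[4] flags=1010 LE?T → r2=0x58
[5] flags=1010 NE?T → r3=0xcd
[6] flags=0010 → (cmp)
[7] flags=0010 GE?T → r0=0xc6
[8] flags=0010 GT?T → r3=0x9f

FIX = (r3, 0x9f)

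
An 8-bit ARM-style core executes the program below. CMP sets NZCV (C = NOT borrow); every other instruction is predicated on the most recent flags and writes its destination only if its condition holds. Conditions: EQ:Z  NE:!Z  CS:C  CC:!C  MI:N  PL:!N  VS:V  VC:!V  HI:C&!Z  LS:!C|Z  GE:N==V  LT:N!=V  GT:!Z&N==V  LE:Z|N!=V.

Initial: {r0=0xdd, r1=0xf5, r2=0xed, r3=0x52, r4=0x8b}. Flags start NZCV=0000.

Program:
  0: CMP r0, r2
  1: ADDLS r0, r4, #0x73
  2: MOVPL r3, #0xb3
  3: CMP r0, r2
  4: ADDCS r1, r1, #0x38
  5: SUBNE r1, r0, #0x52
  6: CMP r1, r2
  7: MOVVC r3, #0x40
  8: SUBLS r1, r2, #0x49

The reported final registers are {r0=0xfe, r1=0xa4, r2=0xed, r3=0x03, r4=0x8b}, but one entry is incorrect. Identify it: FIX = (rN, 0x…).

[0] flags=1000 → (cmp)
[1] flags=1000 LS?T → r0=0xfe
[2] flags=1000 PL?F → skip
[3] flags=0010 → (cmp)
[4] flags=0010 CS?T → r1=0x2d
[5] flags=0010 NE?T → r1=0xac
[6] flags=1000 → (cmp)
[7] flags=1000 VC?T → r3=0x40
[8] flags=1000 LS?T → r1=0xa4

FIX = (r3, 0x40)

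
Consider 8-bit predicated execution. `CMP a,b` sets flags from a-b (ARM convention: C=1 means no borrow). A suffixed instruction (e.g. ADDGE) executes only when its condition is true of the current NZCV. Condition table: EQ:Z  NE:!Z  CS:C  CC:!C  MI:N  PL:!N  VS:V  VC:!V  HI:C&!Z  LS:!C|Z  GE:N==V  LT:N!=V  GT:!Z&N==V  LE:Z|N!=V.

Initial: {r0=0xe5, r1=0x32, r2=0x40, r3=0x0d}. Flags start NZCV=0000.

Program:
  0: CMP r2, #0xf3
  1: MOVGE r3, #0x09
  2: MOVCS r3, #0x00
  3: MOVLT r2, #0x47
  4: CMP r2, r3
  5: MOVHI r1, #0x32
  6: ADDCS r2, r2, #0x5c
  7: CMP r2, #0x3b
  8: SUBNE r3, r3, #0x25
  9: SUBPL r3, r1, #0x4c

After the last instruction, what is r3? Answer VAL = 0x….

[0] flags=0000 → (cmp)
[1] flags=0000 GE?T → r3=0x09
[2] flags=0000 CS?F → skip
[3] flags=0000 LT?F → skip
[4] flags=0010 → (cmp)
[5] flags=0010 HI?T → r1=0x32
[6] flags=0010 CS?T → r2=0x9c
[7] flags=0011 → (cmp)
[8] flags=0011 NE?T → r3=0xe4
[9] flags=0011 PL?T → r3=0xe6

VAL = 0xe6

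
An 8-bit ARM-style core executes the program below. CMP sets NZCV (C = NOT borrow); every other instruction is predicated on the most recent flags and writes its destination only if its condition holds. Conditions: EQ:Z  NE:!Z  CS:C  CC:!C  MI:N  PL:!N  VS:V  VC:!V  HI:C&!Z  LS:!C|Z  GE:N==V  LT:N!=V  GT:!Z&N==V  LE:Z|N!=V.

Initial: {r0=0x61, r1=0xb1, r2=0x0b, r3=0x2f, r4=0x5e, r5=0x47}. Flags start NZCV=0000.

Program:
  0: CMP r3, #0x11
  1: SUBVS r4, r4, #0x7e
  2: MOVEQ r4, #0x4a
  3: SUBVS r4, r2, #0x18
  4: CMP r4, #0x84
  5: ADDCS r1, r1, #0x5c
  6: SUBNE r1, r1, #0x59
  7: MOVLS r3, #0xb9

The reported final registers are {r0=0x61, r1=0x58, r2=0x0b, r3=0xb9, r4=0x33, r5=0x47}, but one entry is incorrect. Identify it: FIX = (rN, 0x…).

0: ✓ CMP  NZCV=0010
1: · SUBVS
2: · MOVEQ
3: · SUBVS
4: ✓ CMP  NZCV=1001
5: · ADDCS
6: ✓ SUBNE  r1←0x58
7: ✓ MOVLS  r3←0xb9

FIX = (r4, 0x5e)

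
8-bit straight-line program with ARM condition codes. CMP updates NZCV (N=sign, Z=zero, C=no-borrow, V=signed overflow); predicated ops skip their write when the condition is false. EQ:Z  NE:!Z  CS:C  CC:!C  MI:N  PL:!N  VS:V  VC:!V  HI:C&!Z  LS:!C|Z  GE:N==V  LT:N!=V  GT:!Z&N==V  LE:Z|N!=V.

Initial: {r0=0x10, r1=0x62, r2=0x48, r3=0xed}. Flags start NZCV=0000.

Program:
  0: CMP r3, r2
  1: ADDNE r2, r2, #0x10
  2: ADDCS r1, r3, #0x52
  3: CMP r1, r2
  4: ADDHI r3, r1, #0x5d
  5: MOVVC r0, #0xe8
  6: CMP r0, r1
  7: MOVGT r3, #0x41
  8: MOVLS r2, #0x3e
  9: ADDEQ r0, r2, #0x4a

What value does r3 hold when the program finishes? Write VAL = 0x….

[0] flags=1010 → (cmp)
[1] flags=1010 NE?T → r2=0x58
[2] flags=1010 CS?T → r1=0x3f
[3] flags=1000 → (cmp)
[4] flags=1000 HI?F → skip
[5] flags=1000 VC?T → r0=0xe8
[6] flags=1010 → (cmp)
[7] flags=1010 GT?F → skip
[8] flags=1010 LS?F → skip
[9] flags=1010 EQ?F → skip

VAL = 0xed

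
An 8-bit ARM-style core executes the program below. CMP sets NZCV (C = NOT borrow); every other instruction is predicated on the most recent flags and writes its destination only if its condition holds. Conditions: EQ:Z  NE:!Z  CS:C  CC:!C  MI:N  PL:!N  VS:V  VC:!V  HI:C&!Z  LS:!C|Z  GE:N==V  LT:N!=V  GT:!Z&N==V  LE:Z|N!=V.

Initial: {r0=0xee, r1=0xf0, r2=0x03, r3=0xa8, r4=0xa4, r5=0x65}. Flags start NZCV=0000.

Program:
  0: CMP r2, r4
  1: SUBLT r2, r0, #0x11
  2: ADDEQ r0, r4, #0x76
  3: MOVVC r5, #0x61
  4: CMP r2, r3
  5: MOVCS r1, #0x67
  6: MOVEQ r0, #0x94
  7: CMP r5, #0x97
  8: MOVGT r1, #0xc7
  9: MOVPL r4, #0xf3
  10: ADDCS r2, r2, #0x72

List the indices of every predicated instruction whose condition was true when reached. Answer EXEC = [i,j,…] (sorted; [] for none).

EXEC = [3,8]

[0] flags=0000 → (cmp)
[1] flags=0000 LT?F → skip
[2] flags=0000 EQ?F → skip
[3] flags=0000 VC?T → r5=0x61
[4] flags=0000 → (cmp)
[5] flags=0000 CS?F → skip
[6] flags=0000 EQ?F → skip
[7] flags=1001 → (cmp)
[8] flags=1001 GT?T → r1=0xc7
[9] flags=1001 PL?F → skip
[10] flags=1001 CS?F → skip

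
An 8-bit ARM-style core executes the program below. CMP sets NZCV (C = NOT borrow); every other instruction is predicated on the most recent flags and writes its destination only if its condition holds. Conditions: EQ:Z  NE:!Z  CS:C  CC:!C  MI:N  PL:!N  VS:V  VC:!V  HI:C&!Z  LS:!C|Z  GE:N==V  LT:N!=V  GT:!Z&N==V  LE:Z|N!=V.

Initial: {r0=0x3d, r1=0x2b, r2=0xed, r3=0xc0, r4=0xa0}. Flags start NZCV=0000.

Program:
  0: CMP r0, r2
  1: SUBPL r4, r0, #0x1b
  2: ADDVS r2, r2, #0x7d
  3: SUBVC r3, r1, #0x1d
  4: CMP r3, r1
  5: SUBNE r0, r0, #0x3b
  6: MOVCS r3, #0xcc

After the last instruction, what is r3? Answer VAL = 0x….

0: ✓ CMP  NZCV=0000
1: ✓ SUBPL  r4←0x22
2: · ADDVS
3: ✓ SUBVC  r3←0x0e
4: ✓ CMP  NZCV=1000
5: ✓ SUBNE  r0←0x02
6: · MOVCS

VAL = 0x0e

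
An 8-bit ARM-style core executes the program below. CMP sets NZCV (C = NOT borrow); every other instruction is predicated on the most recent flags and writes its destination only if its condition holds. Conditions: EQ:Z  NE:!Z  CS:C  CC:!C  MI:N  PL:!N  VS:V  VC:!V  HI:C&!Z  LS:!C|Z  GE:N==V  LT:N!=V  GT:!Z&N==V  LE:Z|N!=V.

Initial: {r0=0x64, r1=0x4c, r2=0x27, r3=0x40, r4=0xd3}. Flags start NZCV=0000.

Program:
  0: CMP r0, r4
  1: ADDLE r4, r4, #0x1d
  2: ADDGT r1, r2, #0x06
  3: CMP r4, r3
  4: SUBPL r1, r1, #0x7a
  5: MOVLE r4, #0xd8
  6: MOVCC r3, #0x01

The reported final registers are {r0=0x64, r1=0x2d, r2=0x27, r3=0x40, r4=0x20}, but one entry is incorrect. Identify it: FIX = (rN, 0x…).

0: ✓ CMP  NZCV=1001
1: · ADDLE
2: ✓ ADDGT  r1←0x2d
3: ✓ CMP  NZCV=1010
4: · SUBPL
5: ✓ MOVLE  r4←0xd8
6: · MOVCC

FIX = (r4, 0xd8)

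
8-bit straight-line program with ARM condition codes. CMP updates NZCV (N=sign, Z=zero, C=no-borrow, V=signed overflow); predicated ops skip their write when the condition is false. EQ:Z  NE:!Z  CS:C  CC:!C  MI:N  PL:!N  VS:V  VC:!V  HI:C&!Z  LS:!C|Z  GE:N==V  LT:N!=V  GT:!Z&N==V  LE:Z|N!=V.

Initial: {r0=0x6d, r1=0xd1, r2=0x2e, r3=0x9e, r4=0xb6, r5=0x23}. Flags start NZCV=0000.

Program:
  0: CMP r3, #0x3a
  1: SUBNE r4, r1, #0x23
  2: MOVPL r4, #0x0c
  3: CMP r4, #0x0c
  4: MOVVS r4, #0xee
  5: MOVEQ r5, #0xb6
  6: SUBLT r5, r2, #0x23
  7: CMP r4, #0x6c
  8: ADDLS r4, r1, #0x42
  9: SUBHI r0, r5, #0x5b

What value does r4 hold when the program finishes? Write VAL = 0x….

0: ✓ CMP  NZCV=0011
1: ✓ SUBNE  r4←0xae
2: ✓ MOVPL  r4←0x0c
3: ✓ CMP  NZCV=0110
4: · MOVVS
5: ✓ MOVEQ  r5←0xb6
6: · SUBLT
7: ✓ CMP  NZCV=1000
8: ✓ ADDLS  r4←0x13
9: · SUBHI

VAL = 0x13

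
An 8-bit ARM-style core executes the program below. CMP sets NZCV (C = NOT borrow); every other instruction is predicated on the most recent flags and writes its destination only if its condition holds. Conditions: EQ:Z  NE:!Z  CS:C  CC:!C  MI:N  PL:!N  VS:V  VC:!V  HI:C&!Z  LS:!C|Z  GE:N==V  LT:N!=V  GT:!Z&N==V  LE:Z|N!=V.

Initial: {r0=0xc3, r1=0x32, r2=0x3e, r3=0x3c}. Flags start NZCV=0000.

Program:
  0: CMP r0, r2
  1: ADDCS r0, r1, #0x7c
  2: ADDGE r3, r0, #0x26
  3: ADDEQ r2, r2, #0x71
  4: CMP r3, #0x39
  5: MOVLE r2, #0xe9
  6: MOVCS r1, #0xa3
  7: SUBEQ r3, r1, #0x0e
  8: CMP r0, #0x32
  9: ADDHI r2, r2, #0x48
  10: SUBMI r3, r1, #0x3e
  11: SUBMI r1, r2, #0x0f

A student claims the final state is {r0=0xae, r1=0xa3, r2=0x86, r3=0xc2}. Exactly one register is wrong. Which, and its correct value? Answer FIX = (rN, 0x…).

FIX = (r3, 0x3c)

[0] flags=1010 → (cmp)
[1] flags=1010 CS?T → r0=0xae
[2] flags=1010 GE?F → skip
[3] flags=1010 EQ?F → skip
[4] flags=0010 → (cmp)
[5] flags=0010 LE?F → skip
[6] flags=0010 CS?T → r1=0xa3
[7] flags=0010 EQ?F → skip
[8] flags=0011 → (cmp)
[9] flags=0011 HI?T → r2=0x86
[10] flags=0011 MI?F → skip
[11] flags=0011 MI?F → skip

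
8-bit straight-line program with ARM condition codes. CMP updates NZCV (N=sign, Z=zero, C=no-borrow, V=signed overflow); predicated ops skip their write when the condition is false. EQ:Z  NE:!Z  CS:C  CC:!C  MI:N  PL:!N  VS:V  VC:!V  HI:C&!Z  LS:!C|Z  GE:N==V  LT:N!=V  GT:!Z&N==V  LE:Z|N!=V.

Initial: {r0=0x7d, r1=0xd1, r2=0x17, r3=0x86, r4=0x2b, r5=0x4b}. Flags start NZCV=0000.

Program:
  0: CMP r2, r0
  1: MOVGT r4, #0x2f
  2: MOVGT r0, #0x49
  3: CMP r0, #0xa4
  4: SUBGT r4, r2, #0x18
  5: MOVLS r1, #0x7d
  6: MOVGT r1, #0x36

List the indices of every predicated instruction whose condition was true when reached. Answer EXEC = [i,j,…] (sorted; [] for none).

EXEC = [4,5,6]

[0] flags=1000 → (cmp)
[1] flags=1000 GT?F → skip
[2] flags=1000 GT?F → skip
[3] flags=1001 → (cmp)
[4] flags=1001 GT?T → r4=0xff
[5] flags=1001 LS?T → r1=0x7d
[6] flags=1001 GT?T → r1=0x36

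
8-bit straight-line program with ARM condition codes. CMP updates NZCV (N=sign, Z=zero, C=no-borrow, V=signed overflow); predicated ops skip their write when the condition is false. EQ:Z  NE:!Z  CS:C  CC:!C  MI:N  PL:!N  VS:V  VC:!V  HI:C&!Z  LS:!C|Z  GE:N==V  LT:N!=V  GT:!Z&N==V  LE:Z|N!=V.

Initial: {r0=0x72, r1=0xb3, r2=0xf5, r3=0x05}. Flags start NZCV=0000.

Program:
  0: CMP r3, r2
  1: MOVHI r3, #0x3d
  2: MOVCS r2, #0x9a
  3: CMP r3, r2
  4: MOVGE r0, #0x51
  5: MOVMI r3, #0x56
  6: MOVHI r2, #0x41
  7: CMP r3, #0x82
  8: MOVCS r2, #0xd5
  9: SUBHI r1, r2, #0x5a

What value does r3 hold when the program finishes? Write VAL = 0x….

VAL = 0x05

0: ✓ CMP  NZCV=0000
1: · MOVHI
2: · MOVCS
3: ✓ CMP  NZCV=0000
4: ✓ MOVGE  r0←0x51
5: · MOVMI
6: · MOVHI
7: ✓ CMP  NZCV=1001
8: · MOVCS
9: · SUBHI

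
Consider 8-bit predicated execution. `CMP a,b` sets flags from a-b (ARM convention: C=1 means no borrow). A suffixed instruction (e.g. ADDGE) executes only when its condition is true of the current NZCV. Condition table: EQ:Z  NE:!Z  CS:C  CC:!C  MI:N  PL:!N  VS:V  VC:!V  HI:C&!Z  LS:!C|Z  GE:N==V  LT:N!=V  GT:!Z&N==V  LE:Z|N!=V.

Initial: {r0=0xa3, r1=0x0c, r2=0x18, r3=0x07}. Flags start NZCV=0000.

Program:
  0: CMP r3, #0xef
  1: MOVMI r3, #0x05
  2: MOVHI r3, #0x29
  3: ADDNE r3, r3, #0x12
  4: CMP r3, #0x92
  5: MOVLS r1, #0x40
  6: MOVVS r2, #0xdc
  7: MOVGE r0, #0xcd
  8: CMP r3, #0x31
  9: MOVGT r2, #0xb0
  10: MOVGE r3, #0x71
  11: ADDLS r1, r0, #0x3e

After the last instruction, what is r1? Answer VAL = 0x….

VAL = 0x0b

0: ✓ CMP  NZCV=0000
1: · MOVMI
2: · MOVHI
3: ✓ ADDNE  r3←0x19
4: ✓ CMP  NZCV=1001
5: ✓ MOVLS  r1←0x40
6: ✓ MOVVS  r2←0xdc
7: ✓ MOVGE  r0←0xcd
8: ✓ CMP  NZCV=1000
9: · MOVGT
10: · MOVGE
11: ✓ ADDLS  r1←0x0b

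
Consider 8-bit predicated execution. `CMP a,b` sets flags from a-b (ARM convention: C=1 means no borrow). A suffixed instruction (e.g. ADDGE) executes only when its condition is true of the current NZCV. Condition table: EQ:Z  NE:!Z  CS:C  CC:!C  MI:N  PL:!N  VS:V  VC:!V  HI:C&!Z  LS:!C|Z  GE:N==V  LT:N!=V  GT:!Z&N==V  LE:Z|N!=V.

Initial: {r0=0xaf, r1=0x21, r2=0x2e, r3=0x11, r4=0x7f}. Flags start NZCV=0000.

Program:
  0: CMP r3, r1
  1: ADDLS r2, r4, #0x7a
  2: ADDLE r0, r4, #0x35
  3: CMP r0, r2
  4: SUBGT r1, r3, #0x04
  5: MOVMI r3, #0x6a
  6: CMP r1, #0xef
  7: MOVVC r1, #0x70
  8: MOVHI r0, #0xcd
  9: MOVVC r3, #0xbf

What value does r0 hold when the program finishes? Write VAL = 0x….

0: ✓ CMP  NZCV=1000
1: ✓ ADDLS  r2←0xf9
2: ✓ ADDLE  r0←0xb4
3: ✓ CMP  NZCV=1000
4: · SUBGT
5: ✓ MOVMI  r3←0x6a
6: ✓ CMP  NZCV=0000
7: ✓ MOVVC  r1←0x70
8: · MOVHI
9: ✓ MOVVC  r3←0xbf

VAL = 0xb4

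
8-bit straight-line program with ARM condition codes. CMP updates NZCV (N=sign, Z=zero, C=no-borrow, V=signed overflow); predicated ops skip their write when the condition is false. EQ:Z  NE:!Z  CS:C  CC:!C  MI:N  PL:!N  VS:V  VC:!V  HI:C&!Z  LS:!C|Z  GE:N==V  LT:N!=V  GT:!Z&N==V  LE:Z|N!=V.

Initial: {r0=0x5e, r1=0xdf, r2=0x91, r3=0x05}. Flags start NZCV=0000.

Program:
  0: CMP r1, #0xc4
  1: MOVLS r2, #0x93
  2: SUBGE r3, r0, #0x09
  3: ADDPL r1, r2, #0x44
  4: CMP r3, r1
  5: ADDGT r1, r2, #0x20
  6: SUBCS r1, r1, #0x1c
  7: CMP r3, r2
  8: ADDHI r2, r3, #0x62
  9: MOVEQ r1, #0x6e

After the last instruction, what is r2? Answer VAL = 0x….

[0] flags=0010 → (cmp)
[1] flags=0010 LS?F → skip
[2] flags=0010 GE?T → r3=0x55
[3] flags=0010 PL?T → r1=0xd5
[4] flags=1001 → (cmp)
[5] flags=1001 GT?T → r1=0xb1
[6] flags=1001 CS?F → skip
[7] flags=1001 → (cmp)
[8] flags=1001 HI?F → skip
[9] flags=1001 EQ?F → skip

VAL = 0x91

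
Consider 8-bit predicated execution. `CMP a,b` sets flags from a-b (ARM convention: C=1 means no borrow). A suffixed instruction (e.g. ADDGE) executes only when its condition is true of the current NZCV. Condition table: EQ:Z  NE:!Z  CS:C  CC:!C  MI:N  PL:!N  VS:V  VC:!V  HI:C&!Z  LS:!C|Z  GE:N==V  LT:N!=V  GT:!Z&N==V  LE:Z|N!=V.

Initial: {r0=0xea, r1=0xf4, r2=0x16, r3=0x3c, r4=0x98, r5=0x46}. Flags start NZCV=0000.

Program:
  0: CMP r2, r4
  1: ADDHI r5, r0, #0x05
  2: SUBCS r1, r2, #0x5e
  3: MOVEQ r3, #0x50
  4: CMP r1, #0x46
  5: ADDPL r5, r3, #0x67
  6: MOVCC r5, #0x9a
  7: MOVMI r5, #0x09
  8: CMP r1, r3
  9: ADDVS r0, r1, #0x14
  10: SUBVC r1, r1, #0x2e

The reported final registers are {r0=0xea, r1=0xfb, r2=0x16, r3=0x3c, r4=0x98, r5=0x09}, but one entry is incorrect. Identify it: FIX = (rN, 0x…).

FIX = (r1, 0xc6)

[0] flags=0000 → (cmp)
[1] flags=0000 HI?F → skip
[2] flags=0000 CS?F → skip
[3] flags=0000 EQ?F → skip
[4] flags=1010 → (cmp)
[5] flags=1010 PL?F → skip
[6] flags=1010 CC?F → skip
[7] flags=1010 MI?T → r5=0x09
[8] flags=1010 → (cmp)
[9] flags=1010 VS?F → skip
[10] flags=1010 VC?T → r1=0xc6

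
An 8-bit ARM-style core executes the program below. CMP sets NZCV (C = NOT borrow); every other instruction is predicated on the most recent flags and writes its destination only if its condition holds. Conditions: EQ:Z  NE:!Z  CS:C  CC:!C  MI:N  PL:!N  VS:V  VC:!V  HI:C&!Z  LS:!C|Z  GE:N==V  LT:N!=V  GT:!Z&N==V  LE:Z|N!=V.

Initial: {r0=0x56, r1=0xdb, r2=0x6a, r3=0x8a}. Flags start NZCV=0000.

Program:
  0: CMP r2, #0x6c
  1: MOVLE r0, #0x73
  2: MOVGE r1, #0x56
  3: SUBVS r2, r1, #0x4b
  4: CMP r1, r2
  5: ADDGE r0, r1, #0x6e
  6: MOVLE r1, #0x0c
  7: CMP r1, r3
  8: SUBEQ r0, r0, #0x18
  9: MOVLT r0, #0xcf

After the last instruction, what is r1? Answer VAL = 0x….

0: ✓ CMP  NZCV=1000
1: ✓ MOVLE  r0←0x73
2: · MOVGE
3: · SUBVS
4: ✓ CMP  NZCV=0011
5: · ADDGE
6: ✓ MOVLE  r1←0x0c
7: ✓ CMP  NZCV=1001
8: · SUBEQ
9: · MOVLT

VAL = 0x0c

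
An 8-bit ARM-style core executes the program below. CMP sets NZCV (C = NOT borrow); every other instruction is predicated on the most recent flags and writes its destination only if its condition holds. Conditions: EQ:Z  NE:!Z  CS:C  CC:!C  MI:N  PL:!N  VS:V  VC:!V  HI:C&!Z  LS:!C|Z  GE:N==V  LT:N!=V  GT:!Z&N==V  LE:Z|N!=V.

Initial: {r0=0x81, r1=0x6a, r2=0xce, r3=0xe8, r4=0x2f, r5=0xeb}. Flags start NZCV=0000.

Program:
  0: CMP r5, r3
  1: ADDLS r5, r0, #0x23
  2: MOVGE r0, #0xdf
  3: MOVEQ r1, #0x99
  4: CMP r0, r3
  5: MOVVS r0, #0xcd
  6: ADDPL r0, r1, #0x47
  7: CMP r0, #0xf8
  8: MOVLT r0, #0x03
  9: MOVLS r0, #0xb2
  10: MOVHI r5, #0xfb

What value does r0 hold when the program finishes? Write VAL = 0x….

[0] flags=0010 → (cmp)
[1] flags=0010 LS?F → skip
[2] flags=0010 GE?T → r0=0xdf
[3] flags=0010 EQ?F → skip
[4] flags=1000 → (cmp)
[5] flags=1000 VS?F → skip
[6] flags=1000 PL?F → skip
[7] flags=1000 → (cmp)
[8] flags=1000 LT?T → r0=0x03
[9] flags=1000 LS?T → r0=0xb2
[10] flags=1000 HI?F → skip

VAL = 0xb2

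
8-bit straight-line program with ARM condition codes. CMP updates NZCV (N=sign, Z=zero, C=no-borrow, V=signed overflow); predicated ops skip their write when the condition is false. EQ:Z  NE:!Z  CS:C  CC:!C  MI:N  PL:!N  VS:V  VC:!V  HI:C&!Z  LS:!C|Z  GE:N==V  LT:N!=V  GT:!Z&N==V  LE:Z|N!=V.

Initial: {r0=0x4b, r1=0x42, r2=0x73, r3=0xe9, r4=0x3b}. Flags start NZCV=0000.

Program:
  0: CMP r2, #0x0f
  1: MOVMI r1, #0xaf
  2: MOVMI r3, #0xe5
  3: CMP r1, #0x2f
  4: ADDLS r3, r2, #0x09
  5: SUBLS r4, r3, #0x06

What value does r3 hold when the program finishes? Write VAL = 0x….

0: ✓ CMP  NZCV=0010
1: · MOVMI
2: · MOVMI
3: ✓ CMP  NZCV=0010
4: · ADDLS
5: · SUBLS

VAL = 0xe9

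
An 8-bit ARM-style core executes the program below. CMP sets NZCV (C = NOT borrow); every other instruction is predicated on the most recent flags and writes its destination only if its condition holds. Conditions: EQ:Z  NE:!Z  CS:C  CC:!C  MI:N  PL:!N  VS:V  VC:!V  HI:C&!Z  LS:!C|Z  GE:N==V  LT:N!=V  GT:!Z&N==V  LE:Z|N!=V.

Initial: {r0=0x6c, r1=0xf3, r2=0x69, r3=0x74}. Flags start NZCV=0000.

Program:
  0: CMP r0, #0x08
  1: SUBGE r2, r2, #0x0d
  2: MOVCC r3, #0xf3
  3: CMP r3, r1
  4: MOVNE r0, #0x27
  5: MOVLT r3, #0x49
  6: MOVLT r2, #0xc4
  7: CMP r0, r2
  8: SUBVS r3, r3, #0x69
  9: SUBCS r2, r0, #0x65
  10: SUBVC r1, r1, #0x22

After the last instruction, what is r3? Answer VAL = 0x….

VAL = 0x74

0: ✓ CMP  NZCV=0010
1: ✓ SUBGE  r2←0x5c
2: · MOVCC
3: ✓ CMP  NZCV=1001
4: ✓ MOVNE  r0←0x27
5: · MOVLT
6: · MOVLT
7: ✓ CMP  NZCV=1000
8: · SUBVS
9: · SUBCS
10: ✓ SUBVC  r1←0xd1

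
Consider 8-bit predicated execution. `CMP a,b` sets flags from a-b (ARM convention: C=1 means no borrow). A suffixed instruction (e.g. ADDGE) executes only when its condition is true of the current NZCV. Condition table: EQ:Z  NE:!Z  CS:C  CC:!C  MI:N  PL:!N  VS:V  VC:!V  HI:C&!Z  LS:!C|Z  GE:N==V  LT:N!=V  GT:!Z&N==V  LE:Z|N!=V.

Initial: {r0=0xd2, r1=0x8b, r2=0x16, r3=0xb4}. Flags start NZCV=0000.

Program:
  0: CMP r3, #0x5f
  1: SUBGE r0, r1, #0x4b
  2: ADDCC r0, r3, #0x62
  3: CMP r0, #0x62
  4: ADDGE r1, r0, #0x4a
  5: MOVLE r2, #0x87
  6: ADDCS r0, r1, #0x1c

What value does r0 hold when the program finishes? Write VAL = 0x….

0: ✓ CMP  NZCV=0011
1: · SUBGE
2: · ADDCC
3: ✓ CMP  NZCV=0011
4: · ADDGE
5: ✓ MOVLE  r2←0x87
6: ✓ ADDCS  r0←0xa7

VAL = 0xa7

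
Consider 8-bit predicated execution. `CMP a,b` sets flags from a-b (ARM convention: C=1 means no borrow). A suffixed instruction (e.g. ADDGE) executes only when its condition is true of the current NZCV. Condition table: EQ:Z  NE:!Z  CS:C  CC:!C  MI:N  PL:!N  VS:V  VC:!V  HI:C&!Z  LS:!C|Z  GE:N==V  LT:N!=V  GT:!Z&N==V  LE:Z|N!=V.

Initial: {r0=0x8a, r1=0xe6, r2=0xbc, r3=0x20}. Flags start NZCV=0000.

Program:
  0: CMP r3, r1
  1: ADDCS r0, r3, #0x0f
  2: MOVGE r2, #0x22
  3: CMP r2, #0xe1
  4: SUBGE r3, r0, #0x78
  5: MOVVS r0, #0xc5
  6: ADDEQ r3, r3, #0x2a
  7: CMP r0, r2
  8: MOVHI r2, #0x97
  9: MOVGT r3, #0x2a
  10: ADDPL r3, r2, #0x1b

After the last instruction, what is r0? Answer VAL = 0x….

[0] flags=0000 → (cmp)
[1] flags=0000 CS?F → skip
[2] flags=0000 GE?T → r2=0x22
[3] flags=0000 → (cmp)
[4] flags=0000 GE?T → r3=0x12
[5] flags=0000 VS?F → skip
[6] flags=0000 EQ?F → skip
[7] flags=0011 → (cmp)
[8] flags=0011 HI?T → r2=0x97
[9] flags=0011 GT?F → skip
[10] flags=0011 PL?T → r3=0xb2

VAL = 0x8a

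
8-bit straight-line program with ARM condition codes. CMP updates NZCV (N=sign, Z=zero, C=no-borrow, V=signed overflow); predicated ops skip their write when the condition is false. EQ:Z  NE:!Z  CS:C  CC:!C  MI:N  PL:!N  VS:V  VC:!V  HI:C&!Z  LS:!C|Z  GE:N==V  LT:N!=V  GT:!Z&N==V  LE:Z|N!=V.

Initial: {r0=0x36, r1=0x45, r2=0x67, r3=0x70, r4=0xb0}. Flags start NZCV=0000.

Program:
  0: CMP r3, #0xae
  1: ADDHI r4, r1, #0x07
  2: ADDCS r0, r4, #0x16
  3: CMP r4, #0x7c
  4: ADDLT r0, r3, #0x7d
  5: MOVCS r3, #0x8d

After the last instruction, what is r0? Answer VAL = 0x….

VAL = 0xed

0: ✓ CMP  NZCV=1001
1: · ADDHI
2: · ADDCS
3: ✓ CMP  NZCV=0011
4: ✓ ADDLT  r0←0xed
5: ✓ MOVCS  r3←0x8d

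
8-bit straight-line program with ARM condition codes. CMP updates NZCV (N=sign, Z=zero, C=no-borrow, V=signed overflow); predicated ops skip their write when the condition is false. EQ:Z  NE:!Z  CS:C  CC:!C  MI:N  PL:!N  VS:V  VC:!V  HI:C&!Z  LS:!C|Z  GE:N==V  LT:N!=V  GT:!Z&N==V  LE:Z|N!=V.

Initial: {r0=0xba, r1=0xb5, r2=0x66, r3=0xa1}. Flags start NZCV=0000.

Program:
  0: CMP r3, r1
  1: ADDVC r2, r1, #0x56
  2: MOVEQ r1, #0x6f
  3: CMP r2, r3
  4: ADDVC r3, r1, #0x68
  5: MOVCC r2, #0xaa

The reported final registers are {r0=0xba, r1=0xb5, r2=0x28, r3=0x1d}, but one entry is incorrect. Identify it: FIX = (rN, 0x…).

[0] flags=1000 → (cmp)
[1] flags=1000 VC?T → r2=0x0b
[2] flags=1000 EQ?F → skip
[3] flags=0000 → (cmp)
[4] flags=0000 VC?T → r3=0x1d
[5] flags=0000 CC?T → r2=0xaa

FIX = (r2, 0xaa)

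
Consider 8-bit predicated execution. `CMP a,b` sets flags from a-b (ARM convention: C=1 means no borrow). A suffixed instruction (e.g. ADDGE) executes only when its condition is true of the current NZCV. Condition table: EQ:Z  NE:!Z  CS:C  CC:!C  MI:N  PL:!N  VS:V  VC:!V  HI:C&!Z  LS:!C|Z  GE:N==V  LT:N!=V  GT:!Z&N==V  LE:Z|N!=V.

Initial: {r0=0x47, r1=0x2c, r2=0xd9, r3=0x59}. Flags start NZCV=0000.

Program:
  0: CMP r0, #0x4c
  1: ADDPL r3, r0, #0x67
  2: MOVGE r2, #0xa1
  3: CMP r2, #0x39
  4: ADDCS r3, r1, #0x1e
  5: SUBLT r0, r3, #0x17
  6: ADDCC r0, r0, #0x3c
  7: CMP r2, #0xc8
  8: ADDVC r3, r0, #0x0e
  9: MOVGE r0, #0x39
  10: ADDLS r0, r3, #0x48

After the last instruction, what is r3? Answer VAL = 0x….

VAL = 0x41

[0] flags=1000 → (cmp)
[1] flags=1000 PL?F → skip
[2] flags=1000 GE?F → skip
[3] flags=1010 → (cmp)
[4] flags=1010 CS?T → r3=0x4a
[5] flags=1010 LT?T → r0=0x33
[6] flags=1010 CC?F → skip
[7] flags=0010 → (cmp)
[8] flags=0010 VC?T → r3=0x41
[9] flags=0010 GE?T → r0=0x39
[10] flags=0010 LS?F → skip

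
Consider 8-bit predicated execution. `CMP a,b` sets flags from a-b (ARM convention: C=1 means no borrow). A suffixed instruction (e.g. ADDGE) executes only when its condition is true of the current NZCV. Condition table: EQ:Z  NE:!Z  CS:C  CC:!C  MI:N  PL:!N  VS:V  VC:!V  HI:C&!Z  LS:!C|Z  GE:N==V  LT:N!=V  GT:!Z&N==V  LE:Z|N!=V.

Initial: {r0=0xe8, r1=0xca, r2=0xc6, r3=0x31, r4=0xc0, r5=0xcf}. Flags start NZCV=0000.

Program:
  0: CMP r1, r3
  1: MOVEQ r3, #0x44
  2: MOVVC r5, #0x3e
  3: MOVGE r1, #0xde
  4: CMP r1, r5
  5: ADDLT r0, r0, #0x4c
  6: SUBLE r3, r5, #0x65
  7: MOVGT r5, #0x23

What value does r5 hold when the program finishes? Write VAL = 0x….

[0] flags=1010 → (cmp)
[1] flags=1010 EQ?F → skip
[2] flags=1010 VC?T → r5=0x3e
[3] flags=1010 GE?F → skip
[4] flags=1010 → (cmp)
[5] flags=1010 LT?T → r0=0x34
[6] flags=1010 LE?T → r3=0xd9
[7] flags=1010 GT?F → skip

VAL = 0x3e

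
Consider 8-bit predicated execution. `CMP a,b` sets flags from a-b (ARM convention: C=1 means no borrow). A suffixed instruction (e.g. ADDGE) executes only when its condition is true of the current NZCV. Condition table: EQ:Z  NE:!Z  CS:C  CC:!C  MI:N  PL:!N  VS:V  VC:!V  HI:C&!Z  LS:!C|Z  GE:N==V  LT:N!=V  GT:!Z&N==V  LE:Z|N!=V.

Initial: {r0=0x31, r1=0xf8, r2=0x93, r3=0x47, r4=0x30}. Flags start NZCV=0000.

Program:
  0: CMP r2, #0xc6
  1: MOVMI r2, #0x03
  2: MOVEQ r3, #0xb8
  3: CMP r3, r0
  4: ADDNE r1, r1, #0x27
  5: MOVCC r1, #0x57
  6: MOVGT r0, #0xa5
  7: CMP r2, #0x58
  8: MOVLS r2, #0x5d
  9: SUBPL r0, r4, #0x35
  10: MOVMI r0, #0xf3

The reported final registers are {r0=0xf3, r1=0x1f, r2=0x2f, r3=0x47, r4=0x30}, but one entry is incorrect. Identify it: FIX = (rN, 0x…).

FIX = (r2, 0x5d)

[0] flags=1000 → (cmp)
[1] flags=1000 MI?T → r2=0x03
[2] flags=1000 EQ?F → skip
[3] flags=0010 → (cmp)
[4] flags=0010 NE?T → r1=0x1f
[5] flags=0010 CC?F → skip
[6] flags=0010 GT?T → r0=0xa5
[7] flags=1000 → (cmp)
[8] flags=1000 LS?T → r2=0x5d
[9] flags=1000 PL?F → skip
[10] flags=1000 MI?T → r0=0xf3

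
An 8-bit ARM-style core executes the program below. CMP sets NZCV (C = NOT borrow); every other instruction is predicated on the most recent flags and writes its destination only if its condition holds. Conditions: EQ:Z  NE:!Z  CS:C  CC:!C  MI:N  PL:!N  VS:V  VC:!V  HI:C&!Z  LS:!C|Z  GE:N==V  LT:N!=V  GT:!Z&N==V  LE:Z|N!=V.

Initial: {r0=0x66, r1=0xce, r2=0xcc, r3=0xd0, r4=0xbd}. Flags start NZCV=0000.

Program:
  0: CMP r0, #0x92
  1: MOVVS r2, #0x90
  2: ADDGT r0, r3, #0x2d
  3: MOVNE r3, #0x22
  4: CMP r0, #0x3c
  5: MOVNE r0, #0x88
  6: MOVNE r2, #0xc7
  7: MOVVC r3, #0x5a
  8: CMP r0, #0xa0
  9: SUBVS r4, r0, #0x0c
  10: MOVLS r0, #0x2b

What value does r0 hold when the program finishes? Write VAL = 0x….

VAL = 0x2b

[0] flags=1001 → (cmp)
[1] flags=1001 VS?T → r2=0x90
[2] flags=1001 GT?T → r0=0xfd
[3] flags=1001 NE?T → r3=0x22
[4] flags=1010 → (cmp)
[5] flags=1010 NE?T → r0=0x88
[6] flags=1010 NE?T → r2=0xc7
[7] flags=1010 VC?T → r3=0x5a
[8] flags=1000 → (cmp)
[9] flags=1000 VS?F → skip
[10] flags=1000 LS?T → r0=0x2b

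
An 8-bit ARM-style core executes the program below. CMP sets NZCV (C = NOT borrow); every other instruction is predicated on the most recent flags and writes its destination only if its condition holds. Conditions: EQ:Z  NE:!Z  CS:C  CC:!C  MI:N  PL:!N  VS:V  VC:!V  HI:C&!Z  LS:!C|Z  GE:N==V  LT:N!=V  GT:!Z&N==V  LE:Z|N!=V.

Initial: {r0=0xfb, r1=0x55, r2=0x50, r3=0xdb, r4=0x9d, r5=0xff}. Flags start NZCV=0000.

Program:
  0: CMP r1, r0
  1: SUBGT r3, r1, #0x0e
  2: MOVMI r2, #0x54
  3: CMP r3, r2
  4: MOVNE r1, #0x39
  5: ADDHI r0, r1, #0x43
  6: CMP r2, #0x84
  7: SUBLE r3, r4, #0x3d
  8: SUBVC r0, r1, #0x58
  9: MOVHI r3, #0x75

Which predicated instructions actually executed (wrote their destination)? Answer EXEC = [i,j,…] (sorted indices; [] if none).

0: ✓ CMP  NZCV=0000
1: ✓ SUBGT  r3←0x47
2: · MOVMI
3: ✓ CMP  NZCV=1000
4: ✓ MOVNE  r1←0x39
5: · ADDHI
6: ✓ CMP  NZCV=1001
7: · SUBLE
8: · SUBVC
9: · MOVHI

EXEC = [1,4]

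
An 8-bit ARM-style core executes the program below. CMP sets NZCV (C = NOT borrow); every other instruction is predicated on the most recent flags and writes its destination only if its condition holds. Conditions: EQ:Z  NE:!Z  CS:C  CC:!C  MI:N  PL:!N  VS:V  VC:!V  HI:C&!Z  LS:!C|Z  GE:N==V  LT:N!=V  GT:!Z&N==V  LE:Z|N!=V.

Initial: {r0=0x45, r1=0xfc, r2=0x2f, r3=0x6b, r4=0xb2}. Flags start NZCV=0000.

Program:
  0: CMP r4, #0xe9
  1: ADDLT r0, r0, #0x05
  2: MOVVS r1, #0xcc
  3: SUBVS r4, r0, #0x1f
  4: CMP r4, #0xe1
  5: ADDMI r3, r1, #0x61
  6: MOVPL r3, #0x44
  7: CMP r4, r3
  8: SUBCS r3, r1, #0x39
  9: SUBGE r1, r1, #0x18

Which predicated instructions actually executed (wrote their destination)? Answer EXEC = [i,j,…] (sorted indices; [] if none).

[0] flags=1000 → (cmp)
[1] flags=1000 LT?T → r0=0x4a
[2] flags=1000 VS?F → skip
[3] flags=1000 VS?F → skip
[4] flags=1000 → (cmp)
[5] flags=1000 MI?T → r3=0x5d
[6] flags=1000 PL?F → skip
[7] flags=0011 → (cmp)
[8] flags=0011 CS?T → r3=0xc3
[9] flags=0011 GE?F → skip

EXEC = [1,5,8]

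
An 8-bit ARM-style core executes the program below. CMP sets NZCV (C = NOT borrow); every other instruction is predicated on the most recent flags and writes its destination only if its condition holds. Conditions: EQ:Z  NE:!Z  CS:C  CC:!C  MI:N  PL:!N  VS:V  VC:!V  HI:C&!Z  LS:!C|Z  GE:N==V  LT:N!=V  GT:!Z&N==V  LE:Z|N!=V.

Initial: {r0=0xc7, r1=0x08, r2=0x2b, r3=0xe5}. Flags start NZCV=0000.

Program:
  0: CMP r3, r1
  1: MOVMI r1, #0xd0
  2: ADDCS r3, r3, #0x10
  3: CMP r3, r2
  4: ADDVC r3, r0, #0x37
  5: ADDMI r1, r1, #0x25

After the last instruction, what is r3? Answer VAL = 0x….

VAL = 0xfe

[0] flags=1010 → (cmp)
[1] flags=1010 MI?T → r1=0xd0
[2] flags=1010 CS?T → r3=0xf5
[3] flags=1010 → (cmp)
[4] flags=1010 VC?T → r3=0xfe
[5] flags=1010 MI?T → r1=0xf5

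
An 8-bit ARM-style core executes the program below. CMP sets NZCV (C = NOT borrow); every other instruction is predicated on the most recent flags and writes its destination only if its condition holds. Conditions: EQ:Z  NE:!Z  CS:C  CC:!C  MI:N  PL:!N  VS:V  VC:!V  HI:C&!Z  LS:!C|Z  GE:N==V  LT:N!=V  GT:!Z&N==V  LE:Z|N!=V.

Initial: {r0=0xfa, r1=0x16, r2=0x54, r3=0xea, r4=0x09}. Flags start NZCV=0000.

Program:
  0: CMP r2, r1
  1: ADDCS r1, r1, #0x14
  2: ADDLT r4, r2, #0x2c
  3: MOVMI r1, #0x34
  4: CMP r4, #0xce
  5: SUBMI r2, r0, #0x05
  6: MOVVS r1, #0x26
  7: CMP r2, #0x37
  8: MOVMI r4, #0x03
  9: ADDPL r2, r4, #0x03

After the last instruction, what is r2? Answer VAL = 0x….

VAL = 0x0c

[0] flags=0010 → (cmp)
[1] flags=0010 CS?T → r1=0x2a
[2] flags=0010 LT?F → skip
[3] flags=0010 MI?F → skip
[4] flags=0000 → (cmp)
[5] flags=0000 MI?F → skip
[6] flags=0000 VS?F → skip
[7] flags=0010 → (cmp)
[8] flags=0010 MI?F → skip
[9] flags=0010 PL?T → r2=0x0c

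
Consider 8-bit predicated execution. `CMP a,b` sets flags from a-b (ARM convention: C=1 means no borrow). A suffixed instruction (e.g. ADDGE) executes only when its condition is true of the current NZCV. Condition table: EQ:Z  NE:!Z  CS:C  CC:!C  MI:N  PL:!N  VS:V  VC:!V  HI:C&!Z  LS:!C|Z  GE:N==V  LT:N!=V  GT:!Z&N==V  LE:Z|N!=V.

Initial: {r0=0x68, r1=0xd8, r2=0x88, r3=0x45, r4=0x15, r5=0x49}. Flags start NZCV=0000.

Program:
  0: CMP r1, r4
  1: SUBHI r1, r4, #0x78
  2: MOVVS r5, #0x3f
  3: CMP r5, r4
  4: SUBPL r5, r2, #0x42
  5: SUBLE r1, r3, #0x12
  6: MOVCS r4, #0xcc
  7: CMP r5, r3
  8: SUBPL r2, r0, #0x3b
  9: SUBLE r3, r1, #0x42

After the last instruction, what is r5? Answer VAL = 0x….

VAL = 0x46

0: ✓ CMP  NZCV=1010
1: ✓ SUBHI  r1←0x9d
2: · MOVVS
3: ✓ CMP  NZCV=0010
4: ✓ SUBPL  r5←0x46
5: · SUBLE
6: ✓ MOVCS  r4←0xcc
7: ✓ CMP  NZCV=0010
8: ✓ SUBPL  r2←0x2d
9: · SUBLE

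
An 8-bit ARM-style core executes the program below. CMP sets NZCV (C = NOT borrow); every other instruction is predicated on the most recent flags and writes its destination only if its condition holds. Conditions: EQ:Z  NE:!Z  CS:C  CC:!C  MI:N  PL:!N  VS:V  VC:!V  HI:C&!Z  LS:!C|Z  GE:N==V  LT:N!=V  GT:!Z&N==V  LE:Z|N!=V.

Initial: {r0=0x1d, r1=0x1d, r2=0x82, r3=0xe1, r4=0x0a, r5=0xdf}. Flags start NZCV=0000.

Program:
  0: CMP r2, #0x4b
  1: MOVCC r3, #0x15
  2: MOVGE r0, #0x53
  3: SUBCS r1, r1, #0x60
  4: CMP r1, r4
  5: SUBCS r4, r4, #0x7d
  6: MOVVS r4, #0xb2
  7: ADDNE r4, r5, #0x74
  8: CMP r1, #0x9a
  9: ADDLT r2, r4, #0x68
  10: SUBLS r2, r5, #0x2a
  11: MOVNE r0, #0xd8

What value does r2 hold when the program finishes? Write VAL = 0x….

0: ✓ CMP  NZCV=0011
1: · MOVCC
2: · MOVGE
3: ✓ SUBCS  r1←0xbd
4: ✓ CMP  NZCV=1010
5: ✓ SUBCS  r4←0x8d
6: · MOVVS
7: ✓ ADDNE  r4←0x53
8: ✓ CMP  NZCV=0010
9: · ADDLT
10: · SUBLS
11: ✓ MOVNE  r0←0xd8

VAL = 0x82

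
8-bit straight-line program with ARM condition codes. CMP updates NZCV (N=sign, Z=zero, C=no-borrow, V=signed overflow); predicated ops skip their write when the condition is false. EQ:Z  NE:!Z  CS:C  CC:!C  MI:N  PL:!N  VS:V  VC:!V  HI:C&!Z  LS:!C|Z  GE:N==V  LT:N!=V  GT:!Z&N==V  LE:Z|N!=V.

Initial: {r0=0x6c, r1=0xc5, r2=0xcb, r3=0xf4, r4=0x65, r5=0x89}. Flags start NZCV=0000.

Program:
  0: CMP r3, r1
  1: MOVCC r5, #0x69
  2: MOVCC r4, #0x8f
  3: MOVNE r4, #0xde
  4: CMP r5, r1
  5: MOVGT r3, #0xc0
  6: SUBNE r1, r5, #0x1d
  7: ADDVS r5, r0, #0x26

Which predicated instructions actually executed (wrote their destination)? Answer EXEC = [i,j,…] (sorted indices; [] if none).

0: ✓ CMP  NZCV=0010
1: · MOVCC
2: · MOVCC
3: ✓ MOVNE  r4←0xde
4: ✓ CMP  NZCV=1000
5: · MOVGT
6: ✓ SUBNE  r1←0x6c
7: · ADDVS

EXEC = [3,6]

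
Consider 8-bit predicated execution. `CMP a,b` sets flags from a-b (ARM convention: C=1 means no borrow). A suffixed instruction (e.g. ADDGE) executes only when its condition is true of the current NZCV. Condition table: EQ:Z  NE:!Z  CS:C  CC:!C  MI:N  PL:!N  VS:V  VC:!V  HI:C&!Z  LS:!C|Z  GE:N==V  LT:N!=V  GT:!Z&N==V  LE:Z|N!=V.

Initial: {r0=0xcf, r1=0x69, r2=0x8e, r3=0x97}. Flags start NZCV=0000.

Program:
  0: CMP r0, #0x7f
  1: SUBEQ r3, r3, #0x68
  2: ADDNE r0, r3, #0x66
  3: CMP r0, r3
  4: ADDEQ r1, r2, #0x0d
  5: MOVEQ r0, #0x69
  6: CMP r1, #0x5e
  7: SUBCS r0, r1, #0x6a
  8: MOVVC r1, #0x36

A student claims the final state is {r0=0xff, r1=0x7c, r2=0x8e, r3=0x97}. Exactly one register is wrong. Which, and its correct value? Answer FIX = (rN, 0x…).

FIX = (r1, 0x36)

0: ✓ CMP  NZCV=0011
1: · SUBEQ
2: ✓ ADDNE  r0←0xfd
3: ✓ CMP  NZCV=0010
4: · ADDEQ
5: · MOVEQ
6: ✓ CMP  NZCV=0010
7: ✓ SUBCS  r0←0xff
8: ✓ MOVVC  r1←0x36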